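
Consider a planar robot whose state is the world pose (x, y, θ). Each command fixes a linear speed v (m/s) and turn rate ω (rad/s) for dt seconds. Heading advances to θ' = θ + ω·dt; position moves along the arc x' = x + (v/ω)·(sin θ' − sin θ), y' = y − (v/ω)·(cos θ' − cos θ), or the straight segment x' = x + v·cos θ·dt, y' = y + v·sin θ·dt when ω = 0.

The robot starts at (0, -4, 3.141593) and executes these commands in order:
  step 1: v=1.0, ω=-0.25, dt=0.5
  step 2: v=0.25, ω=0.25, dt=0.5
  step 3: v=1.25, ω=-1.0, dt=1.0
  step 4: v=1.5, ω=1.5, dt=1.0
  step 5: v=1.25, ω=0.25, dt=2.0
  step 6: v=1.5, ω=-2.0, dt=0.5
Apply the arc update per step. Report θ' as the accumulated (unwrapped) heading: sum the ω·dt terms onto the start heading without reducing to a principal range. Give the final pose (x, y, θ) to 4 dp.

step 1: θ'=3.0166 (R=-4.0000) → pose (-0.4987, -3.9688, 3.0166)
step 2: θ'=3.1416 (R=1.0000) → pose (-0.6234, -3.9610, 3.1416)
step 3: θ'=2.1416 (R=-1.2500) → pose (-1.6752, -3.3864, 2.1416)
step 4: θ'=3.6416 (R=1.0000) → pose (-2.9961, -3.0491, 3.6416)
step 5: θ'=4.1416 (R=5.0000) → pose (-4.8063, -4.7355, 4.1416)
step 6: θ'=3.1416 (R=-0.7500) → pose (-5.4374, -5.0803, 3.1416)

(-5.4374, -5.0803, 3.1416)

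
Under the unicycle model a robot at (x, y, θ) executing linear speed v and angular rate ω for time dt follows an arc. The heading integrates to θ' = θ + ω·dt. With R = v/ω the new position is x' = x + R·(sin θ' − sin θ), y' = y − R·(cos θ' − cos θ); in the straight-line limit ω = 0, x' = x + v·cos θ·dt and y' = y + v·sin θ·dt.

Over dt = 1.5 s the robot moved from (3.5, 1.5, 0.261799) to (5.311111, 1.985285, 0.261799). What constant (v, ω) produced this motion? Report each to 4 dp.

Δθ = 0.261799 − 0.261799 = 0.000000
ω = Δθ/dt = 0.000000/1.5 = 0.0000
ω = 0 → v = (Δx·cos θ + Δy·sin θ)/dt = 1.2500

v = 1.2500, ω = 0.0000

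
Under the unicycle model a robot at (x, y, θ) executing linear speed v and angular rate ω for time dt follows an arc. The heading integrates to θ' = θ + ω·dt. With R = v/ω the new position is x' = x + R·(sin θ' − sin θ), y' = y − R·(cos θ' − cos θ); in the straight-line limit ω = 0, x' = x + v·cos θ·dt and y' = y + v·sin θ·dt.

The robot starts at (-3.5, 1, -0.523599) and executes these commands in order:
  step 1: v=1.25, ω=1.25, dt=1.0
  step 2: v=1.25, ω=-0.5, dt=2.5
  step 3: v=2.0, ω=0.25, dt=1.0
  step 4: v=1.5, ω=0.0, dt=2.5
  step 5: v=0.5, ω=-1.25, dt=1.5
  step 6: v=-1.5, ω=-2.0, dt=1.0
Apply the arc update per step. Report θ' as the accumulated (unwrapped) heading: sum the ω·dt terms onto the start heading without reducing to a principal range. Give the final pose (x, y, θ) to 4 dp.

(7.5127, -0.9853, -4.1486)

step 1: θ'=0.7264 (R=1.0000) → pose (-2.3358, 1.1185, 0.7264)
step 2: θ'=-0.5236 (R=-2.5000) → pose (0.5746, 1.4146, -0.5236)
step 3: θ'=-0.2736 (R=8.0000) → pose (2.4131, 0.6404, -0.2736)
step 4: θ'=-0.2736 (straight) → pose (6.0236, -0.3729, -0.2736)
step 5: θ'=-2.1486 (R=-0.4000) → pose (6.2506, -0.9765, -2.1486)
step 6: θ'=-4.1486 (R=0.7500) → pose (7.5127, -0.9853, -4.1486)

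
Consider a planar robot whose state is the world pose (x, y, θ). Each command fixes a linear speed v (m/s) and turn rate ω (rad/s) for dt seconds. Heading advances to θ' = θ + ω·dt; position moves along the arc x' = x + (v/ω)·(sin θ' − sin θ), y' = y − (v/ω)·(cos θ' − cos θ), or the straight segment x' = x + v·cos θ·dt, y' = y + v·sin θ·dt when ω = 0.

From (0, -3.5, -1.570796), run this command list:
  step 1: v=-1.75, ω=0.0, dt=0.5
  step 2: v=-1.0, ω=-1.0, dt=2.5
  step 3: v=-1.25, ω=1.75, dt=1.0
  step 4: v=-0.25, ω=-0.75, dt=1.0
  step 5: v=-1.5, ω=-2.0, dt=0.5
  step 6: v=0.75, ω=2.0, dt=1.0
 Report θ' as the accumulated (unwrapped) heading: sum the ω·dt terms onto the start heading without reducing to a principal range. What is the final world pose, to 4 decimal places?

(3.1407, -2.3246, -2.0708)

step 1: θ'=-1.5708 (straight) → pose (0.0000, -2.6250, -1.5708)
step 2: θ'=-4.0708 (R=1.0000) → pose (1.8011, -2.0265, -4.0708)
step 3: θ'=-2.3208 (R=-0.7143) → pose (2.8960, -2.0859, -2.3208)
step 4: θ'=-3.0708 (R=0.3333) → pose (3.1163, -1.9806, -3.0708)
step 5: θ'=-4.0708 (R=0.7500) → pose (3.7703, -2.2799, -4.0708)
step 6: θ'=-2.0708 (R=0.3750) → pose (3.1407, -2.3246, -2.0708)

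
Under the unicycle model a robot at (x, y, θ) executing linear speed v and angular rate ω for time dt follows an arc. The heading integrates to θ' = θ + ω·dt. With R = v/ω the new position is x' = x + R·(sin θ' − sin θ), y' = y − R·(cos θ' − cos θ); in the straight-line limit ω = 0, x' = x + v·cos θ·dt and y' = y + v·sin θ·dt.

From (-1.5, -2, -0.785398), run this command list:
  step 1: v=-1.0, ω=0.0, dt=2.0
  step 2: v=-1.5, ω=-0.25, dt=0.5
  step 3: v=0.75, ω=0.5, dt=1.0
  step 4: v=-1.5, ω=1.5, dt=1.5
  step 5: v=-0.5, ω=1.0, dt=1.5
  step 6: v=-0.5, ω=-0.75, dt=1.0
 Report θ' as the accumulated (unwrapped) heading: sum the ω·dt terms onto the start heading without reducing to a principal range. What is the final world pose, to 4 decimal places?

step 1: θ'=-0.7854 (straight) → pose (-2.9142, -0.5858, -0.7854)
step 2: θ'=-0.9104 (R=6.0000) → pose (-3.4101, -0.0237, -0.9104)
step 3: θ'=-0.4104 (R=1.5000) → pose (-2.8239, -0.4790, -0.4104)
step 4: θ'=1.8396 (R=-1.0000) → pose (-4.1870, -1.6616, 1.8396)
step 5: θ'=3.3396 (R=-0.5000) → pose (-3.6066, -2.0190, 3.3396)
step 6: θ'=2.5896 (R=0.6667) → pose (-3.1258, -2.1050, 2.5896)

(-3.1258, -2.1050, 2.5896)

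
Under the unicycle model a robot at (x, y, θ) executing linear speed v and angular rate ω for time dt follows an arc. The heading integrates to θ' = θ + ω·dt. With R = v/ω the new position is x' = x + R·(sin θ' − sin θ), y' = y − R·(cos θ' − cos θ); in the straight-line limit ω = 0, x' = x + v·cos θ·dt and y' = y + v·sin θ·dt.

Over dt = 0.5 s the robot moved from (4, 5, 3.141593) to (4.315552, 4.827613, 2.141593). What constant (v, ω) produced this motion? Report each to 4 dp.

v = -0.7500, ω = -2.0000

Δθ = 2.141593 − 3.141593 = -1.000000
ω = Δθ/dt = -1.000000/0.5 = -2.0000
R = Δx/(sin θ' − sin θ) = 0.3750
v = R·ω = 0.3750·-2.0000 = -0.7500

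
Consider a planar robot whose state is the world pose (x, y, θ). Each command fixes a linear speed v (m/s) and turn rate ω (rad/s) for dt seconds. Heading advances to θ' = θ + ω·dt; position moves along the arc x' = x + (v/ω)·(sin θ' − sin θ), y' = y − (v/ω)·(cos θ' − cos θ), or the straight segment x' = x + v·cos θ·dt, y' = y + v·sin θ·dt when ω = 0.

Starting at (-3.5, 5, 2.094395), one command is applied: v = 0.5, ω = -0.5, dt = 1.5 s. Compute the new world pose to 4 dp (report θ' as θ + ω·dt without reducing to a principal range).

θ' = 2.0944 + -0.5·1.5 = 1.3444
R = v/ω = 0.5/-0.5 = -1.0000
x' = -3.5 + -1.0000·(sin 1.3444 − sin 2.0944) = -3.6085
y' = 5 − -1.0000·(cos 1.3444 − cos 2.0944) = 5.7245

(-3.6085, 5.7245, 1.3444)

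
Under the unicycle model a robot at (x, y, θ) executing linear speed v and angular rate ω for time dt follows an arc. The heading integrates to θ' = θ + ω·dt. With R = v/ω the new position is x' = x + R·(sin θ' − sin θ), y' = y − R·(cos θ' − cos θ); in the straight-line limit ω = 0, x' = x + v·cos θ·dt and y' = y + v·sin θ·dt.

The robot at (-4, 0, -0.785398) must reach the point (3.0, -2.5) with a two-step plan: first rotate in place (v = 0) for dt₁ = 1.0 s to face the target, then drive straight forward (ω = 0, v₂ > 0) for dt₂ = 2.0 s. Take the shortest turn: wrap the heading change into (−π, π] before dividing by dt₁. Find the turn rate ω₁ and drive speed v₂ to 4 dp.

ω₁ = 0.4424, v₂ = 3.7165

heading to target = atan2(-2.5−0, 3−-4) = -0.3430
Δθ = wrap(-0.3430 − -0.7854) = 0.4424; ω₁ = Δθ/dt₁ = 0.4424
distance = √((3−-4)² + (-2.5−0)²) = 7.4330; v₂ = distance/dt₂ = 3.7165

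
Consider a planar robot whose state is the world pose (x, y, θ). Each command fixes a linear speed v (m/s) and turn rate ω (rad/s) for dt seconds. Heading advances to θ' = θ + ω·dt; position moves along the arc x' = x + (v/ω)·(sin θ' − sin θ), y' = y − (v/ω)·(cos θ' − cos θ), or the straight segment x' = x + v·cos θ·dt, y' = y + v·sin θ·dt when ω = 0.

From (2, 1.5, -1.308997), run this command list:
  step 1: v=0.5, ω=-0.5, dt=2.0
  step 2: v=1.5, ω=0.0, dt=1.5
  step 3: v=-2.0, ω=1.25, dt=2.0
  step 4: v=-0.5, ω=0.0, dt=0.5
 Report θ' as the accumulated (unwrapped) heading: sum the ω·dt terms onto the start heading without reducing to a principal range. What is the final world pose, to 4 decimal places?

step 1: θ'=-2.3090 (R=-1.0000) → pose (1.7738, 0.5682, -2.3090)
step 2: θ'=-2.3090 (straight) → pose (0.2596, -1.0961, -2.3090)
step 3: θ'=0.1910 (R=-1.6000) → pose (-1.2276, 1.5516, 0.1910)
step 4: θ'=0.1910 (straight) → pose (-1.4731, 1.5041, 0.1910)

(-1.4731, 1.5041, 0.1910)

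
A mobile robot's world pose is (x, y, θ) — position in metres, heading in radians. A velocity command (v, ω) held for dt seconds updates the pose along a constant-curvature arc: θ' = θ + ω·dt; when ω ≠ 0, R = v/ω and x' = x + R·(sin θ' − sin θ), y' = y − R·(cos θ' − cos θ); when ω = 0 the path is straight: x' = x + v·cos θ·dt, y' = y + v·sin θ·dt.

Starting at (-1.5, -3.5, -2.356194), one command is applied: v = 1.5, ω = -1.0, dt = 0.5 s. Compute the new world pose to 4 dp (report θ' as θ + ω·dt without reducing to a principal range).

(-2.1384, -3.8787, -2.8562)

θ' = -2.3562 + -1.0·0.5 = -2.8562
R = v/ω = 1.5/-1.0 = -1.5000
x' = -1.5 + -1.5000·(sin -2.8562 − sin -2.3562) = -2.1384
y' = -3.5 − -1.5000·(cos -2.8562 − cos -2.3562) = -3.8787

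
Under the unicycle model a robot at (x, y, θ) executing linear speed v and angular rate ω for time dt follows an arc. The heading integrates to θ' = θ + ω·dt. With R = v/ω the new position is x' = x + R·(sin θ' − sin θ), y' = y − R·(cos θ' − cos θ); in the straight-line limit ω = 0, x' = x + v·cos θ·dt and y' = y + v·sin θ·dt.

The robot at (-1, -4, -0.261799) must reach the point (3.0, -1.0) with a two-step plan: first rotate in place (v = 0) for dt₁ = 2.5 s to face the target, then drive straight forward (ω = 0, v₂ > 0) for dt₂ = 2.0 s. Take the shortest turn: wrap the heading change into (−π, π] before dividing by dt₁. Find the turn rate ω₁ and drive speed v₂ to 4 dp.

ω₁ = 0.3621, v₂ = 2.5000

heading to target = atan2(-1−-4, 3−-1) = 0.6435
Δθ = wrap(0.6435 − -0.2618) = 0.9053; ω₁ = Δθ/dt₁ = 0.3621
distance = √((3−-1)² + (-1−-4)²) = 5.0000; v₂ = distance/dt₂ = 2.5000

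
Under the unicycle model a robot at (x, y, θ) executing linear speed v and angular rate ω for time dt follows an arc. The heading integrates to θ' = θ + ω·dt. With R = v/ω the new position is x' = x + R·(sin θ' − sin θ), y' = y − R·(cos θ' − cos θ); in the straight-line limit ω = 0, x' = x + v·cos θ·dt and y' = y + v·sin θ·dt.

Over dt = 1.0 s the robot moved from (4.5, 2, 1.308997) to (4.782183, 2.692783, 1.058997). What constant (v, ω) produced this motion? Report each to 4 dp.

v = 0.7500, ω = -0.2500

Δθ = 1.058997 − 1.308997 = -0.250000
ω = Δθ/dt = -0.250000/1.0 = -0.2500
R = −Δy/(cos θ' − cos θ) = -3.0000
v = R·ω = -3.0000·-0.2500 = 0.7500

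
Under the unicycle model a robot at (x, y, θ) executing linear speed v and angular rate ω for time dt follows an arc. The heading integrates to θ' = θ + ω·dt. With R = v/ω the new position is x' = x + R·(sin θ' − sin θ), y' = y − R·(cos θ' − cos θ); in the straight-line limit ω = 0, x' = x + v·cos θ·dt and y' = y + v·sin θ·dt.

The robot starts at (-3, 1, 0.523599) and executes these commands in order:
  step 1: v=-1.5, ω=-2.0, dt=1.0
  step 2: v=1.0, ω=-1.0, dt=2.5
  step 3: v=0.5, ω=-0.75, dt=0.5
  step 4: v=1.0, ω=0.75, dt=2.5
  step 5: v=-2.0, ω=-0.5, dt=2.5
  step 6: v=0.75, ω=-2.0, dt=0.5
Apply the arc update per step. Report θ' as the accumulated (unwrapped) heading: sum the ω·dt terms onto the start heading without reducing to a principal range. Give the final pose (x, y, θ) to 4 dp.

step 1: θ'=-1.4764 (R=0.7500) → pose (-4.1217, 1.5788, -1.4764)
step 2: θ'=-3.9764 (R=-1.0000) → pose (-5.8584, 0.8133, -3.9764)
step 3: θ'=-4.3514 (R=-0.6667) → pose (-5.9880, 1.0253, -4.3514)
step 4: θ'=-2.4764 (R=1.3333) → pose (-8.0583, 1.6035, -2.4764)
step 5: θ'=-3.7264 (R=4.0000) → pose (-3.3813, 1.7915, -3.7264)
step 6: θ'=-4.7264 (R=-0.3750) → pose (-3.5493, 2.1095, -4.7264)

(-3.5493, 2.1095, -4.7264)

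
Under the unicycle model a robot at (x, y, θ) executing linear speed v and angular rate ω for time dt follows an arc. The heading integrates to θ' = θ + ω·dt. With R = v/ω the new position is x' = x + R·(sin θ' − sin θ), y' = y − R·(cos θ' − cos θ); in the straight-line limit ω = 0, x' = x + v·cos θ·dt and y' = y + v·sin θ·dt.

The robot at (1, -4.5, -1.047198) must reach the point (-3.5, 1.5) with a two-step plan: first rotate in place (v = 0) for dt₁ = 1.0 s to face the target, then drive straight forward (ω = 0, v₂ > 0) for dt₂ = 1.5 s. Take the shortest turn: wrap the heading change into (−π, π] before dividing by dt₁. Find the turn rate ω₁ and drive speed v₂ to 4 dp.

ω₁ = -3.0217, v₂ = 5.0000

heading to target = atan2(1.5−-4.5, -3.5−1) = 2.2143
Δθ = wrap(2.2143 − -1.0472) = -3.0217; ω₁ = Δθ/dt₁ = -3.0217
distance = √((-3.5−1)² + (1.5−-4.5)²) = 7.5000; v₂ = distance/dt₂ = 5.0000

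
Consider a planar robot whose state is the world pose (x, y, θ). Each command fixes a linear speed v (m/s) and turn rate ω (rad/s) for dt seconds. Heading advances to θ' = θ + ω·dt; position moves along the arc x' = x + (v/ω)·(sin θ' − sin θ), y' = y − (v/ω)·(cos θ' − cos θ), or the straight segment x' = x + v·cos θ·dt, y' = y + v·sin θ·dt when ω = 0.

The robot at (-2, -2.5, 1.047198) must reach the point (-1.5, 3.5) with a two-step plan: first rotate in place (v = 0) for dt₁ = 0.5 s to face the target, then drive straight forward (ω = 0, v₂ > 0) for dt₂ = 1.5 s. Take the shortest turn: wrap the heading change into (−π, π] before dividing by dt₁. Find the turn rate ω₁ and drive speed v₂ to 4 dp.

heading to target = atan2(3.5−-2.5, -1.5−-2) = 1.4877
Δθ = wrap(1.4877 − 1.0472) = 0.4405; ω₁ = Δθ/dt₁ = 0.8809
distance = √((-1.5−-2)² + (3.5−-2.5)²) = 6.0208; v₂ = distance/dt₂ = 4.0139

ω₁ = 0.8809, v₂ = 4.0139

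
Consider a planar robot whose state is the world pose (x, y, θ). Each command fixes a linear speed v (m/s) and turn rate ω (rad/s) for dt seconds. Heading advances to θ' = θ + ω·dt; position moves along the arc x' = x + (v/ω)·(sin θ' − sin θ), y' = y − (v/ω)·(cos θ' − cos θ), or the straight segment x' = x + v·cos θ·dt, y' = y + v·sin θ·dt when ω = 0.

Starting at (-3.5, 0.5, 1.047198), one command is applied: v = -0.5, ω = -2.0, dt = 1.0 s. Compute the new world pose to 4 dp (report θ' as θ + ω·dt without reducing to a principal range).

θ' = 1.0472 + -2.0·1.0 = -0.9528
R = v/ω = -0.5/-2.0 = 0.2500
x' = -3.5 + 0.2500·(sin -0.9528 − sin 1.0472) = -3.9203
y' = 0.5 − 0.2500·(cos -0.9528 − cos 1.0472) = 0.4801

(-3.9203, 0.4801, -0.9528)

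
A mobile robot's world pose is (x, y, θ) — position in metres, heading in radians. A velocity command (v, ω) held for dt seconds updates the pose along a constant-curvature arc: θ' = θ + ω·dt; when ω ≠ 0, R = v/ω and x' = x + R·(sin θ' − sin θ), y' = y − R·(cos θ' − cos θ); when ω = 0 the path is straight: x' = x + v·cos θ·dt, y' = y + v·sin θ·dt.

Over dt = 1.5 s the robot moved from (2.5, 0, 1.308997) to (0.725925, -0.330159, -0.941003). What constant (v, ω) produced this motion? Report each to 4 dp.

Δθ = -0.941003 − 1.308997 = -2.250000
ω = Δθ/dt = -2.250000/1.5 = -1.5000
R = Δx/(sin θ' − sin θ) = 1.0000
v = R·ω = 1.0000·-1.5000 = -1.5000

v = -1.5000, ω = -1.5000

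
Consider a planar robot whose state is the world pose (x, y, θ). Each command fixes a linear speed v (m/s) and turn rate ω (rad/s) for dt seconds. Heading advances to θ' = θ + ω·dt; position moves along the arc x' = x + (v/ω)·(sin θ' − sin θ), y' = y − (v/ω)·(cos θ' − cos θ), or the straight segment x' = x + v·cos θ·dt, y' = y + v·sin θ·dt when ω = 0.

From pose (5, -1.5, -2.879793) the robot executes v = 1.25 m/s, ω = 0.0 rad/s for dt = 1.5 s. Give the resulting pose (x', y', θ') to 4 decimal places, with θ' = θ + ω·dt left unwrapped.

θ' = -2.8798 + 0.0·1.5 = -2.8798
ω = 0 → straight: x' = 5 + 1.25·cos(-2.8798)·1.5 = 3.1889
y' = -1.5 + 1.25·sin(-2.8798)·1.5 = -1.9853

(3.1889, -1.9853, -2.8798)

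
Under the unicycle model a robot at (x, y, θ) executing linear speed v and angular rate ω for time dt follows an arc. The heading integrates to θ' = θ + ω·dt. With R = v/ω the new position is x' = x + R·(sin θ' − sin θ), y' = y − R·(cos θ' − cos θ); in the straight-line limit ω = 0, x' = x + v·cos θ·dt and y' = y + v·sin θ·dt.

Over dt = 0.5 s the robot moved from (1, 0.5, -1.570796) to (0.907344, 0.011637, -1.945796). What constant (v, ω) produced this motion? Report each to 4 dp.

Δθ = -1.945796 − -1.570796 = -0.375000
ω = Δθ/dt = -0.375000/0.5 = -0.7500
R = −Δy/(cos θ' − cos θ) = -1.3333
v = R·ω = -1.3333·-0.7500 = 1.0000

v = 1.0000, ω = -0.7500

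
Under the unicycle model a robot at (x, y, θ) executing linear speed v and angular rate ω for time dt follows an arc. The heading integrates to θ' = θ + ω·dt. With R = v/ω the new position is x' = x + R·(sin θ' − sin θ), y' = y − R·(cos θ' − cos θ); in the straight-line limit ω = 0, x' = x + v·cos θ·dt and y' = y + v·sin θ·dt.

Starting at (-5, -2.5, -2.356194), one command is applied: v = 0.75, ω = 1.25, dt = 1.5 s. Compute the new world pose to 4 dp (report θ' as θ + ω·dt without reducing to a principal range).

θ' = -2.3562 + 1.25·1.5 = -0.4812
R = v/ω = 0.75/1.25 = 0.6000
x' = -5 + 0.6000·(sin -0.4812 − sin -2.3562) = -4.8534
y' = -2.5 − 0.6000·(cos -0.4812 − cos -2.3562) = -3.4561

(-4.8534, -3.4561, -0.4812)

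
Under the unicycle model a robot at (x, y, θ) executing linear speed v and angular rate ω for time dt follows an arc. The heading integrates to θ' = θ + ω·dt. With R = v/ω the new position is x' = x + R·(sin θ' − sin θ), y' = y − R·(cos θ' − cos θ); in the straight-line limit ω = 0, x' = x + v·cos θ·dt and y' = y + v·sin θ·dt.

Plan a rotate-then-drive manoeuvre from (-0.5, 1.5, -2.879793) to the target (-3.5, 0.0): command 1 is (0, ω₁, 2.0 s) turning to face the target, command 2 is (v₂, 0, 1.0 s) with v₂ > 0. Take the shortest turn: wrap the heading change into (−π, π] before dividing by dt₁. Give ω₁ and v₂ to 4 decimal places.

heading to target = atan2(0−1.5, -3.5−-0.5) = -2.6779
Δθ = wrap(-2.6779 − -2.8798) = 0.2018; ω₁ = Δθ/dt₁ = 0.1009
distance = √((-3.5−-0.5)² + (0−1.5)²) = 3.3541; v₂ = distance/dt₂ = 3.3541

ω₁ = 0.1009, v₂ = 3.3541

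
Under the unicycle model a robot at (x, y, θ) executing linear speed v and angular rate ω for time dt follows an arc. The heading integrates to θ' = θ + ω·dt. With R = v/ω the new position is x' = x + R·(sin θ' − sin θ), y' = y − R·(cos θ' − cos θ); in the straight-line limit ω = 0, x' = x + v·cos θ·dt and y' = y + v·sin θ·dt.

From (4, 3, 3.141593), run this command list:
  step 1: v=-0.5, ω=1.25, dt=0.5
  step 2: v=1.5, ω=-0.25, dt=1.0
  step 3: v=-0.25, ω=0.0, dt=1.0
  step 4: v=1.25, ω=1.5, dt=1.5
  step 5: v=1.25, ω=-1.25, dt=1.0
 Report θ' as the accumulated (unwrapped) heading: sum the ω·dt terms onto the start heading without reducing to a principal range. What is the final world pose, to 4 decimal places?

(3.5343, -0.1142, 4.5166)

step 1: θ'=3.7666 (R=-0.4000) → pose (4.2340, 3.0756, 3.7666)
step 2: θ'=3.5166 (R=-6.0000) → pose (2.9211, 2.3583, 3.5166)
step 3: θ'=3.5166 (straight) → pose (3.1537, 2.4499, 3.5166)
step 4: θ'=5.7666 (R=0.8333) → pose (3.0473, 0.9499, 5.7666)
step 5: θ'=4.5166 (R=-1.0000) → pose (3.5343, -0.1142, 4.5166)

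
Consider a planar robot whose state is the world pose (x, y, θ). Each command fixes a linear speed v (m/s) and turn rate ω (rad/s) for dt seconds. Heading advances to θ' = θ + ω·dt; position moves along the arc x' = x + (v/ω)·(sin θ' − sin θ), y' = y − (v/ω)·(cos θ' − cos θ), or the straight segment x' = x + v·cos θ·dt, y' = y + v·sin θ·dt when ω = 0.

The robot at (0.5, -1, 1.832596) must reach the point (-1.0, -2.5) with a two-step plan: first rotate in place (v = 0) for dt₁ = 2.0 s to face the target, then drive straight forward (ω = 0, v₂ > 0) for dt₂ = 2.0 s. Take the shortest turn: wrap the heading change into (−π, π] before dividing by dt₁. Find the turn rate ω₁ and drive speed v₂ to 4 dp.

heading to target = atan2(-2.5−-1, -1−0.5) = -2.3562
Δθ = wrap(-2.3562 − 1.8326) = 2.0944; ω₁ = Δθ/dt₁ = 1.0472
distance = √((-1−0.5)² + (-2.5−-1)²) = 2.1213; v₂ = distance/dt₂ = 1.0607

ω₁ = 1.0472, v₂ = 1.0607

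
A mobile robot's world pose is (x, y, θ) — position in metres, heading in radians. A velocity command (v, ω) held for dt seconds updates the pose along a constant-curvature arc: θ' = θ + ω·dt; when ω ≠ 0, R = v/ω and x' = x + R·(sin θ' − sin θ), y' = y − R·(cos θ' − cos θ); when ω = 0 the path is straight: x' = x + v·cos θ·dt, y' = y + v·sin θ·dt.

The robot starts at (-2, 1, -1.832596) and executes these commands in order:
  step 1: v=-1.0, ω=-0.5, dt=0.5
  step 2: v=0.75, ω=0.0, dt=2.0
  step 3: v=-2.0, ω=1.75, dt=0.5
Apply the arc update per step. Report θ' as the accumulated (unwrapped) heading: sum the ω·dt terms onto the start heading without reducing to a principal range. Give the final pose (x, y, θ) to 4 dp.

(-2.4746, 1.1198, -1.2076)

step 1: θ'=-2.0826 (R=2.0000) → pose (-1.8119, 1.4619, -2.0826)
step 2: θ'=-2.0826 (straight) → pose (-2.5465, 0.1541, -2.0826)
step 3: θ'=-1.2076 (R=-1.1429) → pose (-2.4746, 1.1198, -1.2076)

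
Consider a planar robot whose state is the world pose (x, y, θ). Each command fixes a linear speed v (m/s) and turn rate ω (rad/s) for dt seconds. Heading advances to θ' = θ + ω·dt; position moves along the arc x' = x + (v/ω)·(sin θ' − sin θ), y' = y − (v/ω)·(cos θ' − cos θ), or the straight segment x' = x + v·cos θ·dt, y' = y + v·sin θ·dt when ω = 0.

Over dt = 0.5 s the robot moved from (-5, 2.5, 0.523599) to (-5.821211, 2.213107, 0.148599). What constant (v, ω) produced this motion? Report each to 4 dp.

v = -1.7500, ω = -0.7500

Δθ = 0.148599 − 0.523599 = -0.375000
ω = Δθ/dt = -0.375000/0.5 = -0.7500
R = Δx/(sin θ' − sin θ) = 2.3333
v = R·ω = 2.3333·-0.7500 = -1.7500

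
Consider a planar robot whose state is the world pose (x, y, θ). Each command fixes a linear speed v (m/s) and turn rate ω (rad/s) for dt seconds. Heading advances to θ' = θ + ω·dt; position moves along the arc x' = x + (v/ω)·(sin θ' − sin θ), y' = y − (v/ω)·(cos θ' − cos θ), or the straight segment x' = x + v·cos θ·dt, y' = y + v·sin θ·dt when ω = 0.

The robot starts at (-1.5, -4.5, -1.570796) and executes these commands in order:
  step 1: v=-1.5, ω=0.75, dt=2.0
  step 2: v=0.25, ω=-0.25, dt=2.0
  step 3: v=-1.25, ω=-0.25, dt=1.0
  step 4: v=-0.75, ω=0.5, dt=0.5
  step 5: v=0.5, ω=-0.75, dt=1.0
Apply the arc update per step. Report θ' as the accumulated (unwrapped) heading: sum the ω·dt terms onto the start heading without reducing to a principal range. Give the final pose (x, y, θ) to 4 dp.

(-3.8472, -2.0182, -1.3208)

step 1: θ'=-0.0708 (R=-2.0000) → pose (-3.3585, -2.5050, -0.0708)
step 2: θ'=-0.5708 (R=-1.0000) → pose (-2.8890, -2.6610, -0.5708)
step 3: θ'=-0.8208 (R=5.0000) → pose (-3.8459, -1.8619, -0.8208)
step 4: θ'=-0.5708 (R=-1.5000) → pose (-4.1330, -1.6221, -0.5708)
step 5: θ'=-1.3208 (R=-0.6667) → pose (-3.8472, -2.0182, -1.3208)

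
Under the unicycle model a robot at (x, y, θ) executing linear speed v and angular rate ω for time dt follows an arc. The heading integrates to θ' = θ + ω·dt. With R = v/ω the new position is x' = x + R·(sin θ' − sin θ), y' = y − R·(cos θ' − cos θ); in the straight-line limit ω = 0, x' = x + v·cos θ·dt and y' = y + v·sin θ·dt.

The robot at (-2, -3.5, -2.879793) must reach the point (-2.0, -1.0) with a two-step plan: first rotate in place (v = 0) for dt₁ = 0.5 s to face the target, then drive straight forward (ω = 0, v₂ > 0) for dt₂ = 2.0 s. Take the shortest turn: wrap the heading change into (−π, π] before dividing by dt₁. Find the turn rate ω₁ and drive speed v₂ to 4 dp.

heading to target = atan2(-1−-3.5, -2−-2) = 1.5708
Δθ = wrap(1.5708 − -2.8798) = -1.8326; ω₁ = Δθ/dt₁ = -3.6652
distance = √((-2−-2)² + (-1−-3.5)²) = 2.5000; v₂ = distance/dt₂ = 1.2500

ω₁ = -3.6652, v₂ = 1.2500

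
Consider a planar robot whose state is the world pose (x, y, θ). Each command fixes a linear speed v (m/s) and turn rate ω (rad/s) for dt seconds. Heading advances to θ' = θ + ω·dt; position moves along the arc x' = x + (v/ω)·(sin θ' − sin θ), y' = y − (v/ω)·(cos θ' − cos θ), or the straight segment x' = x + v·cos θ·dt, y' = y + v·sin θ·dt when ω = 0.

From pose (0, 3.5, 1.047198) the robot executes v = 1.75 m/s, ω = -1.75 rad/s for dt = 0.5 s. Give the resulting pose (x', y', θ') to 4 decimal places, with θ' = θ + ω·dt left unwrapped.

θ' = 1.0472 + -1.75·0.5 = 0.1722
R = v/ω = 1.75/-1.75 = -1.0000
x' = 0 + -1.0000·(sin 0.1722 − sin 1.0472) = 0.6947
y' = 3.5 − -1.0000·(cos 0.1722 − cos 1.0472) = 3.9852

(0.6947, 3.9852, 0.1722)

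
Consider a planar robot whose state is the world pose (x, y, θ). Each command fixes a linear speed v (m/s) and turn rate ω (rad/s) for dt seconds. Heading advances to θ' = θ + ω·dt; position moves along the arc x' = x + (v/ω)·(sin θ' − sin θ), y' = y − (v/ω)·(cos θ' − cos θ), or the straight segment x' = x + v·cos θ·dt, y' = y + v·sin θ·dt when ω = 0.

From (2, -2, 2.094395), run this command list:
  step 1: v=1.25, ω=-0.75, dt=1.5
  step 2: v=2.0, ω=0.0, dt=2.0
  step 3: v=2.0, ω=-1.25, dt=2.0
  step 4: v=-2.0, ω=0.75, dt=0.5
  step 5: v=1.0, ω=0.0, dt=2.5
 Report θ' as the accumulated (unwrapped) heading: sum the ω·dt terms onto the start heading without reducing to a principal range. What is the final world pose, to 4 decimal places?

step 1: θ'=0.9694 (R=-1.6667) → pose (2.0691, -0.2237, 0.9694)
step 2: θ'=0.9694 (straight) → pose (4.3323, 3.0745, 0.9694)
step 3: θ'=-1.5306 (R=-1.6000) → pose (7.2503, 2.2335, -1.5306)
step 4: θ'=-1.1556 (R=-2.6667) → pose (7.0259, 3.2020, -1.1556)
step 5: θ'=-1.1556 (straight) → pose (8.0343, 0.9144, -1.1556)

(8.0343, 0.9144, -1.1556)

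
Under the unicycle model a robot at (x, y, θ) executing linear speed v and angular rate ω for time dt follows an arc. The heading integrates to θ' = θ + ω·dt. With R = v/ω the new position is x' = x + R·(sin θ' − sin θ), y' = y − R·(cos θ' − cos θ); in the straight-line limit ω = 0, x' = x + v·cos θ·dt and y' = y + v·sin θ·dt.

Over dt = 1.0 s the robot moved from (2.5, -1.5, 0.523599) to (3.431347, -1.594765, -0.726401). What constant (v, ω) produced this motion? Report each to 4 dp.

Δθ = -0.726401 − 0.523599 = -1.250000
ω = Δθ/dt = -1.250000/1.0 = -1.2500
R = Δx/(sin θ' − sin θ) = -0.8000
v = R·ω = -0.8000·-1.2500 = 1.0000

v = 1.0000, ω = -1.2500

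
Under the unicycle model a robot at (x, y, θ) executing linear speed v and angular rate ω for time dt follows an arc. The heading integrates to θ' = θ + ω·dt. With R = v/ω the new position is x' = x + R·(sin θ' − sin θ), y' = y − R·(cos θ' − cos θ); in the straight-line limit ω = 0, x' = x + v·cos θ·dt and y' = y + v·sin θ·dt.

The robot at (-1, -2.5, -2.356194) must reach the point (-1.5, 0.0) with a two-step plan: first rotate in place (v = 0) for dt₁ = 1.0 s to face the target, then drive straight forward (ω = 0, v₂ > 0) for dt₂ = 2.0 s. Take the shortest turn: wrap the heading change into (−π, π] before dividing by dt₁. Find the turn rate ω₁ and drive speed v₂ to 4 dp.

ω₁ = -2.1588, v₂ = 1.2748

heading to target = atan2(0−-2.5, -1.5−-1) = 1.7682
Δθ = wrap(1.7682 − -2.3562) = -2.1588; ω₁ = Δθ/dt₁ = -2.1588
distance = √((-1.5−-1)² + (0−-2.5)²) = 2.5495; v₂ = distance/dt₂ = 1.2748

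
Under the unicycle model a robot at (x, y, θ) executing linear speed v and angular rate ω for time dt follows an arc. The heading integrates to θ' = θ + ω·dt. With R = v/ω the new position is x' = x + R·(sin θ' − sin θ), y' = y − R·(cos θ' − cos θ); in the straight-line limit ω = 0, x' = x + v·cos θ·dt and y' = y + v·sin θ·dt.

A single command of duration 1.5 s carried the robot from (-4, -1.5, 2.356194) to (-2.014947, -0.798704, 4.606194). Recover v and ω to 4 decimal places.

v = -1.7500, ω = 1.5000

Δθ = 4.606194 − 2.356194 = 2.250000
ω = Δθ/dt = 2.250000/1.5 = 1.5000
R = Δx/(sin θ' − sin θ) = -1.1667
v = R·ω = -1.1667·1.5000 = -1.7500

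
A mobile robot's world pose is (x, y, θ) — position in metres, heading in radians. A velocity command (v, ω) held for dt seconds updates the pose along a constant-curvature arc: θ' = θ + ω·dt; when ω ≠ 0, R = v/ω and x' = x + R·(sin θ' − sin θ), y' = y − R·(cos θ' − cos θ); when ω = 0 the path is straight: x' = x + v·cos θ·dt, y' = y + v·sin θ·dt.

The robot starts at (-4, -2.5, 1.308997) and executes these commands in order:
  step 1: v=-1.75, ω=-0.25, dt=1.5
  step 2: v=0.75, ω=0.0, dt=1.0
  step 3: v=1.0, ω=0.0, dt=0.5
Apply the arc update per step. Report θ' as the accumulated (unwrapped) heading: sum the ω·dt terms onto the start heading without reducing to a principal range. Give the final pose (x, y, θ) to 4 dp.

(-4.3902, -3.8456, 0.9340)

step 1: θ'=0.9340 (R=7.0000) → pose (-5.1335, -4.8506, 0.9340)
step 2: θ'=0.9340 (straight) → pose (-4.6875, -4.2476, 0.9340)
step 3: θ'=0.9340 (straight) → pose (-4.3902, -3.8456, 0.9340)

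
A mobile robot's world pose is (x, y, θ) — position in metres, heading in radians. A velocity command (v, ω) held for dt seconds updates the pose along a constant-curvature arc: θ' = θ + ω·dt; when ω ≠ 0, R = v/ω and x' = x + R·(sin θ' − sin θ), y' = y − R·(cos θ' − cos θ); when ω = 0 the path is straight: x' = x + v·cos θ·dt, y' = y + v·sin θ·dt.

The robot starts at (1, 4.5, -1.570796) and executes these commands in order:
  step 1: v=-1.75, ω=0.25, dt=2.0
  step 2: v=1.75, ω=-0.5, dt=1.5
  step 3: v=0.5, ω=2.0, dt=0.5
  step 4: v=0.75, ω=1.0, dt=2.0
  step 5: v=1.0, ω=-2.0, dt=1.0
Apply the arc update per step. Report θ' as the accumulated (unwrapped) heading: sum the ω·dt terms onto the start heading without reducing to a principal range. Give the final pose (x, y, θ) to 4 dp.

(2.5920, 5.4548, -0.8208)

step 1: θ'=-1.0708 (R=-7.0000) → pose (0.1431, 7.8560, -1.0708)
step 2: θ'=-1.8208 (R=-3.5000) → pose (0.4627, 5.3121, -1.8208)
step 3: θ'=-0.8208 (R=0.2500) → pose (0.5220, 5.0798, -0.8208)
step 4: θ'=1.1792 (R=0.7500) → pose (1.7640, 5.3048, 1.1792)
step 5: θ'=-0.8208 (R=-0.5000) → pose (2.5920, 5.4548, -0.8208)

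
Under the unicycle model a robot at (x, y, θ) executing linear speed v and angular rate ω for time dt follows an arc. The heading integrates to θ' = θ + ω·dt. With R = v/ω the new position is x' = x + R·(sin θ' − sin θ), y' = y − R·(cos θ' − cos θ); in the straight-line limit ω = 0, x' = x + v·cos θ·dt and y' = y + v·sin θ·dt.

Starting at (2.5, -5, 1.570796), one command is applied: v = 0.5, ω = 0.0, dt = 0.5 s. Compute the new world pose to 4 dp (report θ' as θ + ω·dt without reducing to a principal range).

θ' = 1.5708 + 0.0·0.5 = 1.5708
ω = 0 → straight: x' = 2.5 + 0.5·cos(1.5708)·0.5 = 2.5000
y' = -5 + 0.5·sin(1.5708)·0.5 = -4.7500

(2.5000, -4.7500, 1.5708)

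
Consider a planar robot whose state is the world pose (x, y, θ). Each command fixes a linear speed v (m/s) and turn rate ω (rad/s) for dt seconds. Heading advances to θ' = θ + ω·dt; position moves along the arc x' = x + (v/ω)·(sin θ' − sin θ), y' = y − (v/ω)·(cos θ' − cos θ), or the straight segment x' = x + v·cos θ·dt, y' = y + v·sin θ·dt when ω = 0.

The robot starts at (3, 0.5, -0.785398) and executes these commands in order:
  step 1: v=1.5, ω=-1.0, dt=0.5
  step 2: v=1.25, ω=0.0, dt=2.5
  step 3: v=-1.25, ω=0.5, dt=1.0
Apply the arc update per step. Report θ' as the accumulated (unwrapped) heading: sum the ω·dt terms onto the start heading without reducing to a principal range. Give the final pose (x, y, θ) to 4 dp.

step 1: θ'=-1.2854 (R=-1.5000) → pose (3.3787, -0.1384, -1.2854)
step 2: θ'=-1.2854 (straight) → pose (4.2585, -3.1369, -1.2854)
step 3: θ'=-0.7854 (R=-2.5000) → pose (3.6274, -2.0730, -0.7854)

(3.6274, -2.0730, -0.7854)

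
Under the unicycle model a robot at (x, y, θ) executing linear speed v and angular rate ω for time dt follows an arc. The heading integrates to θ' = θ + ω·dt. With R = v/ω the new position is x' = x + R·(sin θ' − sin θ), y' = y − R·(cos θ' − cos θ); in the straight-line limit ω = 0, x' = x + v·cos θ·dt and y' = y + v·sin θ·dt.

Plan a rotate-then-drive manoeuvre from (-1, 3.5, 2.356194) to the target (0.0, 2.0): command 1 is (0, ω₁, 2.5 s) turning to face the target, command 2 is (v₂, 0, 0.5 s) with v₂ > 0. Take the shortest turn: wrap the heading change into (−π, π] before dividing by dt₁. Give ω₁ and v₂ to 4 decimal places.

ω₁ = 1.1777, v₂ = 3.6056

heading to target = atan2(2−3.5, 0−-1) = -0.9828
Δθ = wrap(-0.9828 − 2.3562) = 2.9442; ω₁ = Δθ/dt₁ = 1.1777
distance = √((0−-1)² + (2−3.5)²) = 1.8028; v₂ = distance/dt₂ = 3.6056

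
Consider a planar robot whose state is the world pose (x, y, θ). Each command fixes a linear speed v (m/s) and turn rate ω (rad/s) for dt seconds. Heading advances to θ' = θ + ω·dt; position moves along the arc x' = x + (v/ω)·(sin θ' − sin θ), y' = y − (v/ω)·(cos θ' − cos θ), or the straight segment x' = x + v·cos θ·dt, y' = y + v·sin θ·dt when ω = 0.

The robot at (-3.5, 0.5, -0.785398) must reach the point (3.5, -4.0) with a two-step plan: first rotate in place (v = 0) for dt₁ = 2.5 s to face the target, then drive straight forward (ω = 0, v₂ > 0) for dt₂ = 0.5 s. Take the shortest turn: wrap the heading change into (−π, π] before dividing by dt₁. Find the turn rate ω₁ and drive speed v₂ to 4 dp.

heading to target = atan2(-4−0.5, 3.5−-3.5) = -0.5713
Δθ = wrap(-0.5713 − -0.7854) = 0.2141; ω₁ = Δθ/dt₁ = 0.0856
distance = √((3.5−-3.5)² + (-4−0.5)²) = 8.3217; v₂ = distance/dt₂ = 16.6433

ω₁ = 0.0856, v₂ = 16.6433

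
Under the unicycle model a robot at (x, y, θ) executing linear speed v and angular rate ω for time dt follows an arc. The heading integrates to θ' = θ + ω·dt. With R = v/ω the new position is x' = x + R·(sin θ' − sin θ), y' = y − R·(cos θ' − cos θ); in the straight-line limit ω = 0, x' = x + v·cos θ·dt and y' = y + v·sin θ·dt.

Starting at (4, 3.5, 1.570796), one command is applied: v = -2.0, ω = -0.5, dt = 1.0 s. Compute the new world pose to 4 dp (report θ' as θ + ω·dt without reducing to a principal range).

(3.5103, 1.5823, 1.0708)

θ' = 1.5708 + -0.5·1.0 = 1.0708
R = v/ω = -2.0/-0.5 = 4.0000
x' = 4 + 4.0000·(sin 1.0708 − sin 1.5708) = 3.5103
y' = 3.5 − 4.0000·(cos 1.0708 − cos 1.5708) = 1.5823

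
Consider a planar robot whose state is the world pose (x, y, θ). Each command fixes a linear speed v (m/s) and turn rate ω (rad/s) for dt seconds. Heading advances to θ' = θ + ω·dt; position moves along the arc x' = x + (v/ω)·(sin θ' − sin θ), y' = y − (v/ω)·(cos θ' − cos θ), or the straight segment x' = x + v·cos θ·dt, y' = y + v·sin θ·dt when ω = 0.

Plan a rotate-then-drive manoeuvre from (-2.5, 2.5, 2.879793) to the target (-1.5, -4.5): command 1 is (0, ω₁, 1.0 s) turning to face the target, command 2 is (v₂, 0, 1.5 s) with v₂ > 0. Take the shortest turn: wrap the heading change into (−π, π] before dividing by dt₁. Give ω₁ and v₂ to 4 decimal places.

heading to target = atan2(-4.5−2.5, -1.5−-2.5) = -1.4289
Δθ = wrap(-1.4289 − 2.8798) = 1.9745; ω₁ = Δθ/dt₁ = 1.9745
distance = √((-1.5−-2.5)² + (-4.5−2.5)²) = 7.0711; v₂ = distance/dt₂ = 4.7140

ω₁ = 1.9745, v₂ = 4.7140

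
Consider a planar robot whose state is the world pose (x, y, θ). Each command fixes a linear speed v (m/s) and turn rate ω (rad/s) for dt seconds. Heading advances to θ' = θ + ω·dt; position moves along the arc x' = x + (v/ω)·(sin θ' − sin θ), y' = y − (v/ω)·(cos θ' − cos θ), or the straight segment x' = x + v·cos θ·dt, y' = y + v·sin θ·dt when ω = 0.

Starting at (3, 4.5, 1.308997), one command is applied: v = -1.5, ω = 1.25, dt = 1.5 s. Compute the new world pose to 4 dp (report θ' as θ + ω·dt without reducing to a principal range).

θ' = 1.3090 + 1.25·1.5 = 3.1840
R = v/ω = -1.5/1.25 = -1.2000
x' = 3 + -1.2000·(sin 3.1840 − sin 1.3090) = 4.2100
y' = 4.5 − -1.2000·(cos 3.1840 − cos 1.3090) = 2.9905

(4.2100, 2.9905, 3.1840)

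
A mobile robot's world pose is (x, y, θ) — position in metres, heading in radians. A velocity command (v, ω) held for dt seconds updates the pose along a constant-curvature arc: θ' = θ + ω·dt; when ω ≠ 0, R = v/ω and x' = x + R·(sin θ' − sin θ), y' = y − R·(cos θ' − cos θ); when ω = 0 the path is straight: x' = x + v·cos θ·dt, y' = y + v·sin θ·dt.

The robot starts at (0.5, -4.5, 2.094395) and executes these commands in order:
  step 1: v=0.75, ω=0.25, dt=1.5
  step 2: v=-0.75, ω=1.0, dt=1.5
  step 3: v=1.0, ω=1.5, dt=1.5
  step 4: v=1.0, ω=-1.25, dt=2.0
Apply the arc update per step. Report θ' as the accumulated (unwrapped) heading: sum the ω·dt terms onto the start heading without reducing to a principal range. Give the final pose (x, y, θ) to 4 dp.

(1.6238, -6.1580, 3.7194)

step 1: θ'=2.4694 (R=3.0000) → pose (-0.2300, -3.6526, 2.4694)
step 2: θ'=3.9694 (R=-0.7500) → pose (0.7894, -3.5732, 3.9694)
step 3: θ'=6.2194 (R=0.6667) → pose (1.2379, -4.6895, 6.2194)
step 4: θ'=3.7194 (R=-0.8000) → pose (1.6238, -6.1580, 3.7194)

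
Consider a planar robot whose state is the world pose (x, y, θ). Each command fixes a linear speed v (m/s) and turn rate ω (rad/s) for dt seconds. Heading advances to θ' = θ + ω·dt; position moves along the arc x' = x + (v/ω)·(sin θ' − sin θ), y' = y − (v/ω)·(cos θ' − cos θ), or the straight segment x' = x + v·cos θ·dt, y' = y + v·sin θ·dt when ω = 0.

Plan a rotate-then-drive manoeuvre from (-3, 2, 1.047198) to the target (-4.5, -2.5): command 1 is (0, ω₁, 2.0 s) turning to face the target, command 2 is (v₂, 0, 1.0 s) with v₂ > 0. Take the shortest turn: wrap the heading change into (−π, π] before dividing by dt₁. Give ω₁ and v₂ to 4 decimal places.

ω₁ = -1.4699, v₂ = 4.7434

heading to target = atan2(-2.5−2, -4.5−-3) = -1.8925
Δθ = wrap(-1.8925 − 1.0472) = -2.9397; ω₁ = Δθ/dt₁ = -1.4699
distance = √((-4.5−-3)² + (-2.5−2)²) = 4.7434; v₂ = distance/dt₂ = 4.7434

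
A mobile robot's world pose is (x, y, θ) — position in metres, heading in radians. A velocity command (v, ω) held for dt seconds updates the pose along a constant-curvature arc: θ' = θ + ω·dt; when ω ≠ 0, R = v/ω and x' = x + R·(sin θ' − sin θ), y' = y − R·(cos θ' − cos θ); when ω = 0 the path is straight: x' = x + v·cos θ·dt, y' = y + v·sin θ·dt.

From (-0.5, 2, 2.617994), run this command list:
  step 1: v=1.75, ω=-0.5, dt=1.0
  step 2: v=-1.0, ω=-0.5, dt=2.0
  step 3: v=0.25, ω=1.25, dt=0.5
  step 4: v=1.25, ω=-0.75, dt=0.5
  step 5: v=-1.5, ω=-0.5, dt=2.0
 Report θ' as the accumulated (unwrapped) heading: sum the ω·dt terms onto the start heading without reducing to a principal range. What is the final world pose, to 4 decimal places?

(-3.4811, -0.1574, 0.3680)

step 1: θ'=2.1180 (R=-3.5000) → pose (-1.7390, 3.2101, 2.1180)
step 2: θ'=1.1180 (R=2.0000) → pose (-1.6485, 1.2945, 1.1180)
step 3: θ'=1.7430 (R=0.2000) → pose (-1.6313, 1.4163, 1.7430)
step 4: θ'=1.3680 (R=-1.6667) → pose (-1.6218, 2.0375, 1.3680)
step 5: θ'=0.3680 (R=3.0000) → pose (-3.4811, -0.1574, 0.3680)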